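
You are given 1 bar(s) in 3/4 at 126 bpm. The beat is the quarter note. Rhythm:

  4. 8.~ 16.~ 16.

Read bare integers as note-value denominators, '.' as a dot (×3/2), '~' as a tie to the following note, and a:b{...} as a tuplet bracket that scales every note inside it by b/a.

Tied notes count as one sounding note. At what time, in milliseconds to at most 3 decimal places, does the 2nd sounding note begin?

1. 0.0ms @ 0 + 714.286ms (3/2)
2. 714.286ms @ 3/2 + 714.286ms (3/2)

note 2 onset = 3/2b = 714.286ms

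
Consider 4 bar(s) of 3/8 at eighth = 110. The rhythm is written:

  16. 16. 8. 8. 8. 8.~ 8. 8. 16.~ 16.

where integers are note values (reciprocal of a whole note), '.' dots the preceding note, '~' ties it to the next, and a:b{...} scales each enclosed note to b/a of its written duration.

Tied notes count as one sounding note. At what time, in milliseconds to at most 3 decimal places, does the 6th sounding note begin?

note 6 onset = 6b = 3272.727ms

1. 0.0ms @ 0 + 409.091ms (3/4)
2. 409.091ms @ 3/4 + 409.091ms (3/4)
3. 818.182ms @ 3/2 + 818.182ms (3/2)
4. 1636.364ms @ 3 + 818.182ms (3/2)
5. 2454.545ms @ 9/2 + 818.182ms (3/2)
6. 3272.727ms @ 6 + 1636.364ms (3)
7. 4909.091ms @ 9 + 818.182ms (3/2)
8. 5727.273ms @ 21/2 + 818.182ms (3/2)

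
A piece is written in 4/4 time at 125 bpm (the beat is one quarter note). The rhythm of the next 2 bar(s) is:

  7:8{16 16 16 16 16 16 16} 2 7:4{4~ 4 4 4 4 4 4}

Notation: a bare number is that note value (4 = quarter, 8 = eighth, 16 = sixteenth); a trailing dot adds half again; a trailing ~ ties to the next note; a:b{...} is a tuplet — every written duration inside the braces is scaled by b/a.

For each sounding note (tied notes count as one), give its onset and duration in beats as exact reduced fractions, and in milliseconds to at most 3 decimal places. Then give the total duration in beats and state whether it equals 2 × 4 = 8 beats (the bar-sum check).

1) 0.0ms=0b +137.143ms=2/7b
2) 137.143ms=2/7b +137.143ms=2/7b
3) 274.286ms=4/7b +137.143ms=2/7b
4) 411.429ms=6/7b +137.143ms=2/7b
5) 548.571ms=8/7b +137.143ms=2/7b
6) 685.714ms=10/7b +137.143ms=2/7b
7) 822.857ms=12/7b +137.143ms=2/7b
8) 960.0ms=2b +960.0ms=2b
9) 1920.0ms=4b +548.571ms=8/7b
10) 2468.571ms=36/7b +274.286ms=4/7b
11) 2742.857ms=40/7b +274.286ms=4/7b
12) 3017.143ms=44/7b +274.286ms=4/7b
13) 3291.429ms=48/7b +274.286ms=4/7b
14) 3565.714ms=52/7b +274.286ms=4/7b
Σ=8b of 8 (125bpm 4/4) — PASS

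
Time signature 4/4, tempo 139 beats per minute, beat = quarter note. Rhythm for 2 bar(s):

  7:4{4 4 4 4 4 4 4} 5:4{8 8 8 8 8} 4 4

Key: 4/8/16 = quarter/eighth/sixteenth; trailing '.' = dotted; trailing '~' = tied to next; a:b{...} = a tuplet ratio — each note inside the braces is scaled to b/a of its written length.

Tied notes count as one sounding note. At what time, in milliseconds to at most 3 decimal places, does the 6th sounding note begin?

1. 0.0ms @ 0 + 246.66ms (4/7)
2. 246.66ms @ 4/7 + 246.66ms (4/7)
3. 493.32ms @ 8/7 + 246.66ms (4/7)
4. 739.979ms @ 12/7 + 246.66ms (4/7)
5. 986.639ms @ 16/7 + 246.66ms (4/7)
6. 1233.299ms @ 20/7 + 246.66ms (4/7)
7. 1479.959ms @ 24/7 + 246.66ms (4/7)
8. 1726.619ms @ 4 + 172.662ms (2/5)
9. 1899.281ms @ 22/5 + 172.662ms (2/5)
10. 2071.942ms @ 24/5 + 172.662ms (2/5)
11. 2244.604ms @ 26/5 + 172.662ms (2/5)
12. 2417.266ms @ 28/5 + 172.662ms (2/5)
13. 2589.928ms @ 6 + 431.655ms (1)
14. 3021.583ms @ 7 + 431.655ms (1)

note 6 onset = 20/7b = 1233.299ms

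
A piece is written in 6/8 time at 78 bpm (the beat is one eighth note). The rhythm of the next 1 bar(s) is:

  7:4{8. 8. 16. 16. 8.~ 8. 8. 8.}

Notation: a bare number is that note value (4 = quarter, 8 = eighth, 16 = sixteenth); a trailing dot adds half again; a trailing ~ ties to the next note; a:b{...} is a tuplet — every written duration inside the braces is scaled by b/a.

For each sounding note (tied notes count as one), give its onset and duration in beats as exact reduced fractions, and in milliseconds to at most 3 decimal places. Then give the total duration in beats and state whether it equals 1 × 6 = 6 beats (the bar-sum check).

1) 0.0ms=0b +659.341ms=6/7b
2) 659.341ms=6/7b +659.341ms=6/7b
3) 1318.681ms=12/7b +329.67ms=3/7b
4) 1648.352ms=15/7b +329.67ms=3/7b
5) 1978.022ms=18/7b +1318.681ms=12/7b
6) 3296.703ms=30/7b +659.341ms=6/7b
7) 3956.044ms=36/7b +659.341ms=6/7b
Σ=6b of 6 (78bpm 6/8) — PASS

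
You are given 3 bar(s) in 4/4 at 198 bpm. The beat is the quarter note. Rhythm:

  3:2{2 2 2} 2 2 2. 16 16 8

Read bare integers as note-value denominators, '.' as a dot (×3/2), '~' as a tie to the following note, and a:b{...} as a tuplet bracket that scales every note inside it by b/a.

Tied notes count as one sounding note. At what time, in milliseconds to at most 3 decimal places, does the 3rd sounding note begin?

1. 0.0ms @ 0 + 404.04ms (4/3)
2. 404.04ms @ 4/3 + 404.04ms (4/3)
3. 808.081ms @ 8/3 + 404.04ms (4/3)
4. 1212.121ms @ 4 + 606.061ms (2)
5. 1818.182ms @ 6 + 606.061ms (2)
6. 2424.242ms @ 8 + 909.091ms (3)
7. 3333.333ms @ 11 + 75.758ms (1/4)
8. 3409.091ms @ 45/4 + 75.758ms (1/4)
9. 3484.848ms @ 23/2 + 151.515ms (1/2)

note 3 onset = 8/3b = 808.081ms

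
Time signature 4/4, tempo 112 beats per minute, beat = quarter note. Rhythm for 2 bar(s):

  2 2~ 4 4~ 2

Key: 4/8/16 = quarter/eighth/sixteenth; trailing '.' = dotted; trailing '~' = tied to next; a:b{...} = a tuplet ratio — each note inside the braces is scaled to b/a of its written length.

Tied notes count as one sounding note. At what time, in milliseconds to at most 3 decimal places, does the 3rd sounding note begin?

note 3 onset = 5b = 2678.571ms

1. 0.0ms @ 0 + 1071.429ms (2)
2. 1071.429ms @ 2 + 1607.143ms (3)
3. 2678.571ms @ 5 + 1607.143ms (3)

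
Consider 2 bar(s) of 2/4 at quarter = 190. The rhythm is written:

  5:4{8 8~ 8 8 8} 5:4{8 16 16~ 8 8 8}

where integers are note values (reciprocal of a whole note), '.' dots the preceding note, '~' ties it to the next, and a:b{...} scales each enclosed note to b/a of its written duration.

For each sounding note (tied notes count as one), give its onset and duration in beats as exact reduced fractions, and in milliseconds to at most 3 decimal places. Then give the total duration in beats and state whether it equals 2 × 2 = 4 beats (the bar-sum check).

1) 0.0ms=0b +126.316ms=2/5b
2) 126.316ms=2/5b +252.632ms=4/5b
3) 378.947ms=6/5b +126.316ms=2/5b
4) 505.263ms=8/5b +126.316ms=2/5b
5) 631.579ms=2b +126.316ms=2/5b
6) 757.895ms=12/5b +63.158ms=1/5b
7) 821.053ms=13/5b +189.474ms=3/5b
8) 1010.526ms=16/5b +126.316ms=2/5b
9) 1136.842ms=18/5b +126.316ms=2/5b
Σ=4b of 4 (190bpm 2/4) — PASS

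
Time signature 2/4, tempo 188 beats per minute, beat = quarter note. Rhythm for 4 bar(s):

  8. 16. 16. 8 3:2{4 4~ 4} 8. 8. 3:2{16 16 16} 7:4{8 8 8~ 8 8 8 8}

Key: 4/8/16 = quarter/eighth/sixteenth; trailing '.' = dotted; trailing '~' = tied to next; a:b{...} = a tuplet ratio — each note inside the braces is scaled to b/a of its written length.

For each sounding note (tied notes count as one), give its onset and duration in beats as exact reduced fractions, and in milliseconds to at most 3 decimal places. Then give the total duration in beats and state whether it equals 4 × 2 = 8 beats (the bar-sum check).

1) 0.0ms=0b +239.362ms=3/4b
2) 239.362ms=3/4b +119.681ms=3/8b
3) 359.043ms=9/8b +119.681ms=3/8b
4) 478.723ms=3/2b +159.574ms=1/2b
5) 638.298ms=2b +212.766ms=2/3b
6) 851.064ms=8/3b +425.532ms=4/3b
7) 1276.596ms=4b +239.362ms=3/4b
8) 1515.957ms=19/4b +239.362ms=3/4b
9) 1755.319ms=11/2b +53.191ms=1/6b
10) 1808.511ms=17/3b +53.191ms=1/6b
11) 1861.702ms=35/6b +53.191ms=1/6b
12) 1914.894ms=6b +91.185ms=2/7b
13) 2006.079ms=44/7b +91.185ms=2/7b
14) 2097.264ms=46/7b +182.371ms=4/7b
15) 2279.635ms=50/7b +91.185ms=2/7b
16) 2370.821ms=52/7b +91.185ms=2/7b
17) 2462.006ms=54/7b +91.185ms=2/7b
Σ=8b of 8 (188bpm 2/4) — PASS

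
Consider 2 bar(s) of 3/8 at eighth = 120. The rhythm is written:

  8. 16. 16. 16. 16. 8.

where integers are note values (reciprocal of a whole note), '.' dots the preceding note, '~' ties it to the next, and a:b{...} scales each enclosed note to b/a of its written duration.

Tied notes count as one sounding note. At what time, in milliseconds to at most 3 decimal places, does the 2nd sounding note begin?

1. 0.0ms @ 0 + 750.0ms (3/2)
2. 750.0ms @ 3/2 + 375.0ms (3/4)
3. 1125.0ms @ 9/4 + 375.0ms (3/4)
4. 1500.0ms @ 3 + 375.0ms (3/4)
5. 1875.0ms @ 15/4 + 375.0ms (3/4)
6. 2250.0ms @ 9/2 + 750.0ms (3/2)

note 2 onset = 3/2b = 750.0ms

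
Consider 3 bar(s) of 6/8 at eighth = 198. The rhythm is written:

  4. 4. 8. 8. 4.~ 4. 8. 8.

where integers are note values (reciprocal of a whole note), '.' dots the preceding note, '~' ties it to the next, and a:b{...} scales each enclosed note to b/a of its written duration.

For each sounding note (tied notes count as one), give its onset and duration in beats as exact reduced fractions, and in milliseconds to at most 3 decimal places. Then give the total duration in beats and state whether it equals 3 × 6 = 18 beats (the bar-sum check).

1) 0.0ms=0b +909.091ms=3b
2) 909.091ms=3b +909.091ms=3b
3) 1818.182ms=6b +454.545ms=3/2b
4) 2272.727ms=15/2b +454.545ms=3/2b
5) 2727.273ms=9b +1818.182ms=6b
6) 4545.455ms=15b +454.545ms=3/2b
7) 5000.0ms=33/2b +454.545ms=3/2b
Σ=18b of 18 (198bpm 6/8) — PASS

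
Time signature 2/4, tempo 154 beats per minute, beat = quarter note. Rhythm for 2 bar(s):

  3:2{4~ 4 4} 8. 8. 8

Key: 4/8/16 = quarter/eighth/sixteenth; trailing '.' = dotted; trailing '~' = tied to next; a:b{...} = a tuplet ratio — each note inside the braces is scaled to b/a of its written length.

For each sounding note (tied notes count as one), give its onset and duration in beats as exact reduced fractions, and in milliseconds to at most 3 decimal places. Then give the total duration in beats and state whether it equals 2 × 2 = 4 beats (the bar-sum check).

1) 0.0ms=0b +519.481ms=4/3b
2) 519.481ms=4/3b +259.74ms=2/3b
3) 779.221ms=2b +292.208ms=3/4b
4) 1071.429ms=11/4b +292.208ms=3/4b
5) 1363.636ms=7/2b +194.805ms=1/2b
Σ=4b of 4 (154bpm 2/4) — PASS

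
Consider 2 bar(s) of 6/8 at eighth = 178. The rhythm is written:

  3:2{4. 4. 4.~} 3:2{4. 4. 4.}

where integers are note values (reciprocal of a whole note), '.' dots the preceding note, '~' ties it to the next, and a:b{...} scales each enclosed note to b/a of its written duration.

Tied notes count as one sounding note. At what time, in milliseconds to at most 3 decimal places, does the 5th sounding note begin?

1. 0.0ms @ 0 + 674.157ms (2)
2. 674.157ms @ 2 + 674.157ms (2)
3. 1348.315ms @ 4 + 1348.315ms (4)
4. 2696.629ms @ 8 + 674.157ms (2)
5. 3370.787ms @ 10 + 674.157ms (2)

note 5 onset = 10b = 3370.787ms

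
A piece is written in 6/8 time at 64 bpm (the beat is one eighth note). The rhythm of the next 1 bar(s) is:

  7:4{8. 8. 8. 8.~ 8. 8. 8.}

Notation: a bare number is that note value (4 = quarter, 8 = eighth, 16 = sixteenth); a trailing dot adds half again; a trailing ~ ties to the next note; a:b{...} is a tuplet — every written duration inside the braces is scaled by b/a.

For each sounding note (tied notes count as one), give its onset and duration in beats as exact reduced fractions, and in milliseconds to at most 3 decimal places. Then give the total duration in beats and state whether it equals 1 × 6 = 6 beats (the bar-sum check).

1) 0.0ms=0b +803.571ms=6/7b
2) 803.571ms=6/7b +803.571ms=6/7b
3) 1607.143ms=12/7b +803.571ms=6/7b
4) 2410.714ms=18/7b +1607.143ms=12/7b
5) 4017.857ms=30/7b +803.571ms=6/7b
6) 4821.429ms=36/7b +803.571ms=6/7b
Σ=6b of 6 (64bpm 6/8) — PASS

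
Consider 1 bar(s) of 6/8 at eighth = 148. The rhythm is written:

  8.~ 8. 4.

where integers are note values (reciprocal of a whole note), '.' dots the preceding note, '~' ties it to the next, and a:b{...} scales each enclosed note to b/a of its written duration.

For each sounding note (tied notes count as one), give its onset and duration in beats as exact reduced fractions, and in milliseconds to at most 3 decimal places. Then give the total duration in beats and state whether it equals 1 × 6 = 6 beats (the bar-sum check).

1) 0.0ms=0b +1216.216ms=3b
2) 1216.216ms=3b +1216.216ms=3b
Σ=6b of 6 (148bpm 6/8) — PASS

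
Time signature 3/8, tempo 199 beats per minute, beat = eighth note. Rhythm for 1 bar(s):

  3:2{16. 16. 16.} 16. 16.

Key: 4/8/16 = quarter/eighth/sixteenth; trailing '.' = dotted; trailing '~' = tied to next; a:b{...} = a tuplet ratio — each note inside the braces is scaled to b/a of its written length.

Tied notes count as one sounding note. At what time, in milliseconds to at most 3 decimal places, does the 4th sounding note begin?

note 4 onset = 3/2b = 452.261ms

1. 0.0ms @ 0 + 150.754ms (1/2)
2. 150.754ms @ 1/2 + 150.754ms (1/2)
3. 301.508ms @ 1 + 150.754ms (1/2)
4. 452.261ms @ 3/2 + 226.131ms (3/4)
5. 678.392ms @ 9/4 + 226.131ms (3/4)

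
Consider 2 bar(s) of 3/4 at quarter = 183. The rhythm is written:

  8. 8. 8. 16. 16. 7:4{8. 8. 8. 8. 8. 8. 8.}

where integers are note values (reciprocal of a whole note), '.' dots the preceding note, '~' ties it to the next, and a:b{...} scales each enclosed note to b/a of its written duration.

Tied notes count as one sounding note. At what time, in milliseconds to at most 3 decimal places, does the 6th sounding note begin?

note 6 onset = 3b = 983.607ms

1. 0.0ms @ 0 + 245.902ms (3/4)
2. 245.902ms @ 3/4 + 245.902ms (3/4)
3. 491.803ms @ 3/2 + 245.902ms (3/4)
4. 737.705ms @ 9/4 + 122.951ms (3/8)
5. 860.656ms @ 21/8 + 122.951ms (3/8)
6. 983.607ms @ 3 + 140.515ms (3/7)
7. 1124.122ms @ 24/7 + 140.515ms (3/7)
8. 1264.637ms @ 27/7 + 140.515ms (3/7)
9. 1405.152ms @ 30/7 + 140.515ms (3/7)
10. 1545.667ms @ 33/7 + 140.515ms (3/7)
11. 1686.183ms @ 36/7 + 140.515ms (3/7)
12. 1826.698ms @ 39/7 + 140.515ms (3/7)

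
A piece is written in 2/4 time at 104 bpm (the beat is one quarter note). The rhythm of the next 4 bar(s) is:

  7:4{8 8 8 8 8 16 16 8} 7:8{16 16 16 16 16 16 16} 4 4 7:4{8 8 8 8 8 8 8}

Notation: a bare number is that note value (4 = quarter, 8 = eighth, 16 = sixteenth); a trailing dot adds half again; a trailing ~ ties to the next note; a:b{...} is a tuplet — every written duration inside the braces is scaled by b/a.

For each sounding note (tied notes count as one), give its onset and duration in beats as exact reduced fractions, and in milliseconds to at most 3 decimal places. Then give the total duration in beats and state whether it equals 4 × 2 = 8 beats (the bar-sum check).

1) 0.0ms=0b +164.835ms=2/7b
2) 164.835ms=2/7b +164.835ms=2/7b
3) 329.67ms=4/7b +164.835ms=2/7b
4) 494.505ms=6/7b +164.835ms=2/7b
5) 659.341ms=8/7b +164.835ms=2/7b
6) 824.176ms=10/7b +82.418ms=1/7b
7) 906.593ms=11/7b +82.418ms=1/7b
8) 989.011ms=12/7b +164.835ms=2/7b
9) 1153.846ms=2b +164.835ms=2/7b
10) 1318.681ms=16/7b +164.835ms=2/7b
11) 1483.516ms=18/7b +164.835ms=2/7b
12) 1648.352ms=20/7b +164.835ms=2/7b
13) 1813.187ms=22/7b +164.835ms=2/7b
14) 1978.022ms=24/7b +164.835ms=2/7b
15) 2142.857ms=26/7b +164.835ms=2/7b
16) 2307.692ms=4b +576.923ms=1b
17) 2884.615ms=5b +576.923ms=1b
18) 3461.538ms=6b +164.835ms=2/7b
19) 3626.374ms=44/7b +164.835ms=2/7b
20) 3791.209ms=46/7b +164.835ms=2/7b
21) 3956.044ms=48/7b +164.835ms=2/7b
22) 4120.879ms=50/7b +164.835ms=2/7b
23) 4285.714ms=52/7b +164.835ms=2/7b
24) 4450.549ms=54/7b +164.835ms=2/7b
Σ=8b of 8 (104bpm 2/4) — PASS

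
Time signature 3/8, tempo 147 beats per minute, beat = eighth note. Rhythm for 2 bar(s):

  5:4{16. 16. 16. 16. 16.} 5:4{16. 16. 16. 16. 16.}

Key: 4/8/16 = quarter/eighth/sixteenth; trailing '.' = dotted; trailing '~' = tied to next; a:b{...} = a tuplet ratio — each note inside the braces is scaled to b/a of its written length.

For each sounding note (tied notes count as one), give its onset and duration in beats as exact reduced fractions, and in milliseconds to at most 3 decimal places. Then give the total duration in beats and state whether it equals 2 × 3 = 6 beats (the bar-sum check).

1) 0.0ms=0b +244.898ms=3/5b
2) 244.898ms=3/5b +244.898ms=3/5b
3) 489.796ms=6/5b +244.898ms=3/5b
4) 734.694ms=9/5b +244.898ms=3/5b
5) 979.592ms=12/5b +244.898ms=3/5b
6) 1224.49ms=3b +244.898ms=3/5b
7) 1469.388ms=18/5b +244.898ms=3/5b
8) 1714.286ms=21/5b +244.898ms=3/5b
9) 1959.184ms=24/5b +244.898ms=3/5b
10) 2204.082ms=27/5b +244.898ms=3/5b
Σ=6b of 6 (147bpm 3/8) — PASS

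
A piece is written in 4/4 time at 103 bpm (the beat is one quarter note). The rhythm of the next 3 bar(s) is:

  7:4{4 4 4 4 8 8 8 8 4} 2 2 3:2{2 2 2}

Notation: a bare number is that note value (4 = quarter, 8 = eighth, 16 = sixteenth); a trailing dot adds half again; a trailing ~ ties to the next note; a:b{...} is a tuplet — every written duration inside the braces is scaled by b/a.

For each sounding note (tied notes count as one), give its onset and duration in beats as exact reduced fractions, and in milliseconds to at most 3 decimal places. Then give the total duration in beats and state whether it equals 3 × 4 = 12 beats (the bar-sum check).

1) 0.0ms=0b +332.871ms=4/7b
2) 332.871ms=4/7b +332.871ms=4/7b
3) 665.742ms=8/7b +332.871ms=4/7b
4) 998.613ms=12/7b +332.871ms=4/7b
5) 1331.484ms=16/7b +166.436ms=2/7b
6) 1497.92ms=18/7b +166.436ms=2/7b
7) 1664.355ms=20/7b +166.436ms=2/7b
8) 1830.791ms=22/7b +166.436ms=2/7b
9) 1997.226ms=24/7b +332.871ms=4/7b
10) 2330.097ms=4b +1165.049ms=2b
11) 3495.146ms=6b +1165.049ms=2b
12) 4660.194ms=8b +776.699ms=4/3b
13) 5436.893ms=28/3b +776.699ms=4/3b
14) 6213.592ms=32/3b +776.699ms=4/3b
Σ=12b of 12 (103bpm 4/4) — PASS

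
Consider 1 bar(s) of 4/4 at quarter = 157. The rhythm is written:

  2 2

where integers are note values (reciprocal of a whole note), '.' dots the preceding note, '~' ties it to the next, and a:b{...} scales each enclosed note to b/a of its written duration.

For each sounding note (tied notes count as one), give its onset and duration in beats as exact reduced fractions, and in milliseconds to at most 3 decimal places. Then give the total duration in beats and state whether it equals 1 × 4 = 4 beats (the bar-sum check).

1) 0.0ms=0b +764.331ms=2b
2) 764.331ms=2b +764.331ms=2b
Σ=4b of 4 (157bpm 4/4) — PASS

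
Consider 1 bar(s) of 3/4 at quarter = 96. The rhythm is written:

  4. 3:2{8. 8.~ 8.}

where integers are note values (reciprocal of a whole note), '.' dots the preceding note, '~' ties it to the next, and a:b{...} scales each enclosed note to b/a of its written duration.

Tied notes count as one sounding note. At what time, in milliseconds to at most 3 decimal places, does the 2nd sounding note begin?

note 2 onset = 3/2b = 937.5ms

1. 0.0ms @ 0 + 937.5ms (3/2)
2. 937.5ms @ 3/2 + 312.5ms (1/2)
3. 1250.0ms @ 2 + 625.0ms (1)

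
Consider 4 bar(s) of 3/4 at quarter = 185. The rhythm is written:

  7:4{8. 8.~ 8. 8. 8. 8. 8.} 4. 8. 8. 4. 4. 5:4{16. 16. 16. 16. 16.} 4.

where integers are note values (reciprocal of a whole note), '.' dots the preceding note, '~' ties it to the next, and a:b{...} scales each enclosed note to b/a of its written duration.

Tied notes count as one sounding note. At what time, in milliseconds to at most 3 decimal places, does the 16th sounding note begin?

1. 0.0ms @ 0 + 138.996ms (3/7)
2. 138.996ms @ 3/7 + 277.992ms (6/7)
3. 416.988ms @ 9/7 + 138.996ms (3/7)
4. 555.985ms @ 12/7 + 138.996ms (3/7)
5. 694.981ms @ 15/7 + 138.996ms (3/7)
6. 833.977ms @ 18/7 + 138.996ms (3/7)
7. 972.973ms @ 3 + 486.486ms (3/2)
8. 1459.459ms @ 9/2 + 243.243ms (3/4)
9. 1702.703ms @ 21/4 + 243.243ms (3/4)
10. 1945.946ms @ 6 + 486.486ms (3/2)
11. 2432.432ms @ 15/2 + 486.486ms (3/2)
12. 2918.919ms @ 9 + 97.297ms (3/10)
13. 3016.216ms @ 93/10 + 97.297ms (3/10)
14. 3113.514ms @ 48/5 + 97.297ms (3/10)
15. 3210.811ms @ 99/10 + 97.297ms (3/10)
16. 3308.108ms @ 51/5 + 97.297ms (3/10)
17. 3405.405ms @ 21/2 + 486.486ms (3/2)

note 16 onset = 51/5b = 3308.108ms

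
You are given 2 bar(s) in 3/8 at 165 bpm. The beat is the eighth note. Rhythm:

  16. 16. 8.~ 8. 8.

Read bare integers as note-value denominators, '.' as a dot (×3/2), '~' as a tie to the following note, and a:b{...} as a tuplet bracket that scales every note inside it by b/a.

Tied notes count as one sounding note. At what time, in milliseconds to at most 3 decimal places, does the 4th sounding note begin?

1. 0.0ms @ 0 + 272.727ms (3/4)
2. 272.727ms @ 3/4 + 272.727ms (3/4)
3. 545.455ms @ 3/2 + 1090.909ms (3)
4. 1636.364ms @ 9/2 + 545.455ms (3/2)

note 4 onset = 9/2b = 1636.364ms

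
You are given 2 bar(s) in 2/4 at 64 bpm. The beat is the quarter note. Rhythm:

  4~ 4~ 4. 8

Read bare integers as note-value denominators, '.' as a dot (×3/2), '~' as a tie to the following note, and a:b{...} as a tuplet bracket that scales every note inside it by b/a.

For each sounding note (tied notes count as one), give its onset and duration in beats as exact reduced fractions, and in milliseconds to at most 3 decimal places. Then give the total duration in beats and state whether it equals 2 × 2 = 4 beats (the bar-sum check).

1) 0.0ms=0b +3281.25ms=7/2b
2) 3281.25ms=7/2b +468.75ms=1/2b
Σ=4b of 4 (64bpm 2/4) — PASS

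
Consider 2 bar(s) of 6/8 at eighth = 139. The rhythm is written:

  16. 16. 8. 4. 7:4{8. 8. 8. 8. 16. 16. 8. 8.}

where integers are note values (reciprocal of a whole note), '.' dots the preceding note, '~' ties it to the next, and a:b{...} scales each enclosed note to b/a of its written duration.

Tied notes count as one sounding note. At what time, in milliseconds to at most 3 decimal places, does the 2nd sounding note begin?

note 2 onset = 3/4b = 323.741ms

1. 0.0ms @ 0 + 323.741ms (3/4)
2. 323.741ms @ 3/4 + 323.741ms (3/4)
3. 647.482ms @ 3/2 + 647.482ms (3/2)
4. 1294.964ms @ 3 + 1294.964ms (3)
5. 2589.928ms @ 6 + 369.99ms (6/7)
6. 2959.918ms @ 48/7 + 369.99ms (6/7)
7. 3329.908ms @ 54/7 + 369.99ms (6/7)
8. 3699.897ms @ 60/7 + 369.99ms (6/7)
9. 4069.887ms @ 66/7 + 184.995ms (3/7)
10. 4254.882ms @ 69/7 + 184.995ms (3/7)
11. 4439.877ms @ 72/7 + 369.99ms (6/7)
12. 4809.866ms @ 78/7 + 369.99ms (6/7)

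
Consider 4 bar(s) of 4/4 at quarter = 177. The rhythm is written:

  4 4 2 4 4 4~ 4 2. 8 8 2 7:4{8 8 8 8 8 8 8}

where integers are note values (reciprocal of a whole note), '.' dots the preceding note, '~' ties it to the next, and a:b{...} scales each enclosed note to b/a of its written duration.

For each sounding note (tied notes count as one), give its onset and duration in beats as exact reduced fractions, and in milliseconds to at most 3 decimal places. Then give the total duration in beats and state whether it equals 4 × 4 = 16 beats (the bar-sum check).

1) 0.0ms=0b +338.983ms=1b
2) 338.983ms=1b +338.983ms=1b
3) 677.966ms=2b +677.966ms=2b
4) 1355.932ms=4b +338.983ms=1b
5) 1694.915ms=5b +338.983ms=1b
6) 2033.898ms=6b +677.966ms=2b
7) 2711.864ms=8b +1016.949ms=3b
8) 3728.814ms=11b +169.492ms=1/2b
9) 3898.305ms=23/2b +169.492ms=1/2b
10) 4067.797ms=12b +677.966ms=2b
11) 4745.763ms=14b +96.852ms=2/7b
12) 4842.615ms=100/7b +96.852ms=2/7b
13) 4939.467ms=102/7b +96.852ms=2/7b
14) 5036.32ms=104/7b +96.852ms=2/7b
15) 5133.172ms=106/7b +96.852ms=2/7b
16) 5230.024ms=108/7b +96.852ms=2/7b
17) 5326.877ms=110/7b +96.852ms=2/7b
Σ=16b of 16 (177bpm 4/4) — PASS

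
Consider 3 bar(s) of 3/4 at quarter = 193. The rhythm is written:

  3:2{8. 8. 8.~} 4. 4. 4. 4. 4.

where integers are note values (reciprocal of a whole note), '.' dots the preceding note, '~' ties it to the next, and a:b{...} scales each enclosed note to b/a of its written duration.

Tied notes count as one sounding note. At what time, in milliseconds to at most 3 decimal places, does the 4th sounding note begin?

1. 0.0ms @ 0 + 155.44ms (1/2)
2. 155.44ms @ 1/2 + 155.44ms (1/2)
3. 310.881ms @ 1 + 621.762ms (2)
4. 932.642ms @ 3 + 466.321ms (3/2)
5. 1398.964ms @ 9/2 + 466.321ms (3/2)
6. 1865.285ms @ 6 + 466.321ms (3/2)
7. 2331.606ms @ 15/2 + 466.321ms (3/2)

note 4 onset = 3b = 932.642ms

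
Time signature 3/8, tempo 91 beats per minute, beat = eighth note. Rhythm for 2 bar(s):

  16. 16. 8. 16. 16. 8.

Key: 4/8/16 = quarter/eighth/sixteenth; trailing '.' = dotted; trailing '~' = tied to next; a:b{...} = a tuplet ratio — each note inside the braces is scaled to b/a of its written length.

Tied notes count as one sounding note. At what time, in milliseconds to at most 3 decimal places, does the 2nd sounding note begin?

note 2 onset = 3/4b = 494.505ms

1. 0.0ms @ 0 + 494.505ms (3/4)
2. 494.505ms @ 3/4 + 494.505ms (3/4)
3. 989.011ms @ 3/2 + 989.011ms (3/2)
4. 1978.022ms @ 3 + 494.505ms (3/4)
5. 2472.527ms @ 15/4 + 494.505ms (3/4)
6. 2967.033ms @ 9/2 + 989.011ms (3/2)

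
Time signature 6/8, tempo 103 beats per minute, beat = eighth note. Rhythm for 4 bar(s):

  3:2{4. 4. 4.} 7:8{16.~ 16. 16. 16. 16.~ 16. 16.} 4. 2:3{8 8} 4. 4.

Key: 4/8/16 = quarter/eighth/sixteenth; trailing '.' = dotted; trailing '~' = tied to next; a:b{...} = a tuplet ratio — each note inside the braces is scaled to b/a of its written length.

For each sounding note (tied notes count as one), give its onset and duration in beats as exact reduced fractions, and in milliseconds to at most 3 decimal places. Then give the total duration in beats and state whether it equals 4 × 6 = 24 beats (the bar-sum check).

1) 0.0ms=0b +1165.049ms=2b
2) 1165.049ms=2b +1165.049ms=2b
3) 2330.097ms=4b +1165.049ms=2b
4) 3495.146ms=6b +998.613ms=12/7b
5) 4493.759ms=54/7b +499.307ms=6/7b
6) 4993.065ms=60/7b +499.307ms=6/7b
7) 5492.372ms=66/7b +998.613ms=12/7b
8) 6490.985ms=78/7b +499.307ms=6/7b
9) 6990.291ms=12b +1747.573ms=3b
10) 8737.864ms=15b +873.786ms=3/2b
11) 9611.65ms=33/2b +873.786ms=3/2b
12) 10485.437ms=18b +1747.573ms=3b
13) 12233.01ms=21b +1747.573ms=3b
Σ=24b of 24 (103bpm 6/8) — PASS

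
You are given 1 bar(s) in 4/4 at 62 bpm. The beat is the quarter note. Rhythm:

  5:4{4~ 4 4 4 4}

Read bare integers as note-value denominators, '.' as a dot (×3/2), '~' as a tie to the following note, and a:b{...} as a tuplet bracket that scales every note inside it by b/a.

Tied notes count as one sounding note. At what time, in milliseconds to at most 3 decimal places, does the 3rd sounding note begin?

note 3 onset = 12/5b = 2322.581ms

1. 0.0ms @ 0 + 1548.387ms (8/5)
2. 1548.387ms @ 8/5 + 774.194ms (4/5)
3. 2322.581ms @ 12/5 + 774.194ms (4/5)
4. 3096.774ms @ 16/5 + 774.194ms (4/5)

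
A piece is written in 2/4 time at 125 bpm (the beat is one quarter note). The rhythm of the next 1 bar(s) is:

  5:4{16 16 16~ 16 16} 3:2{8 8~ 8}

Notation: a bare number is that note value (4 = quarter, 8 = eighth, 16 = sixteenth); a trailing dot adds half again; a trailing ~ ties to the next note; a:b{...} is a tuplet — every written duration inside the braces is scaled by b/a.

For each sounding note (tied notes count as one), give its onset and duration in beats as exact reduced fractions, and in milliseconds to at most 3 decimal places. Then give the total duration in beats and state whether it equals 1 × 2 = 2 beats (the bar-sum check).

1) 0.0ms=0b +96.0ms=1/5b
2) 96.0ms=1/5b +96.0ms=1/5b
3) 192.0ms=2/5b +192.0ms=2/5b
4) 384.0ms=4/5b +96.0ms=1/5b
5) 480.0ms=1b +160.0ms=1/3b
6) 640.0ms=4/3b +320.0ms=2/3b
Σ=2b of 2 (125bpm 2/4) — PASS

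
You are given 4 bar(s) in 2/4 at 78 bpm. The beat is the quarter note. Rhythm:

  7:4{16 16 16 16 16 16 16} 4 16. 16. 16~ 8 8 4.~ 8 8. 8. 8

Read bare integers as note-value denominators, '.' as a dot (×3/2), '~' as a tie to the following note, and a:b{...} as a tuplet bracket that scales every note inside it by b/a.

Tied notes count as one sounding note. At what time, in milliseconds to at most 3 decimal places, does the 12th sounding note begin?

1. 0.0ms @ 0 + 109.89ms (1/7)
2. 109.89ms @ 1/7 + 109.89ms (1/7)
3. 219.78ms @ 2/7 + 109.89ms (1/7)
4. 329.67ms @ 3/7 + 109.89ms (1/7)
5. 439.56ms @ 4/7 + 109.89ms (1/7)
6. 549.451ms @ 5/7 + 109.89ms (1/7)
7. 659.341ms @ 6/7 + 109.89ms (1/7)
8. 769.231ms @ 1 + 769.231ms (1)
9. 1538.462ms @ 2 + 288.462ms (3/8)
10. 1826.923ms @ 19/8 + 288.462ms (3/8)
11. 2115.385ms @ 11/4 + 576.923ms (3/4)
12. 2692.308ms @ 7/2 + 384.615ms (1/2)
13. 3076.923ms @ 4 + 1538.462ms (2)
14. 4615.385ms @ 6 + 576.923ms (3/4)
15. 5192.308ms @ 27/4 + 576.923ms (3/4)
16. 5769.231ms @ 15/2 + 384.615ms (1/2)

note 12 onset = 7/2b = 2692.308ms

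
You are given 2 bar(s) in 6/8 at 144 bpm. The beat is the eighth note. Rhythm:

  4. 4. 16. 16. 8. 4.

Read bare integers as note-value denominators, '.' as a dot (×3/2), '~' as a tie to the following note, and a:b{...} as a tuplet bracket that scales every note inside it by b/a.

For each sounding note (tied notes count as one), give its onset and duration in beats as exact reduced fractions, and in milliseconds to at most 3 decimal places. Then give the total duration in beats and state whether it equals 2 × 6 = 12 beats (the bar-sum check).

1) 0.0ms=0b +1250.0ms=3b
2) 1250.0ms=3b +1250.0ms=3b
3) 2500.0ms=6b +312.5ms=3/4b
4) 2812.5ms=27/4b +312.5ms=3/4b
5) 3125.0ms=15/2b +625.0ms=3/2b
6) 3750.0ms=9b +1250.0ms=3b
Σ=12b of 12 (144bpm 6/8) — PASS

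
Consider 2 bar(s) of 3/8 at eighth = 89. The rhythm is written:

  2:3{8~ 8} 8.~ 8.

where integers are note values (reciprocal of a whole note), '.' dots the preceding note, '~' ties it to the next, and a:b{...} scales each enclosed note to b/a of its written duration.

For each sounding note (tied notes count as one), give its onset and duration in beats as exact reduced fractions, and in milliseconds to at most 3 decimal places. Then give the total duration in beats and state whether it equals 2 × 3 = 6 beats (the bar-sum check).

1) 0.0ms=0b +2022.472ms=3b
2) 2022.472ms=3b +2022.472ms=3b
Σ=6b of 6 (89bpm 3/8) — PASS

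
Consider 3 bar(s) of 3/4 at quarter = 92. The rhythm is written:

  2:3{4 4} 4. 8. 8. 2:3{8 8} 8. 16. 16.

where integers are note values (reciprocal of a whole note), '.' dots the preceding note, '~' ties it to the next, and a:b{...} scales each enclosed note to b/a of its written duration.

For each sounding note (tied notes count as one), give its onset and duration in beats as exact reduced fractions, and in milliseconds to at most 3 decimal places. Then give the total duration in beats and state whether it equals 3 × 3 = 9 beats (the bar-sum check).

1) 0.0ms=0b +978.261ms=3/2b
2) 978.261ms=3/2b +978.261ms=3/2b
3) 1956.522ms=3b +978.261ms=3/2b
4) 2934.783ms=9/2b +489.13ms=3/4b
5) 3423.913ms=21/4b +489.13ms=3/4b
6) 3913.043ms=6b +489.13ms=3/4b
7) 4402.174ms=27/4b +489.13ms=3/4b
8) 4891.304ms=15/2b +489.13ms=3/4b
9) 5380.435ms=33/4b +244.565ms=3/8b
10) 5625.0ms=69/8b +244.565ms=3/8b
Σ=9b of 9 (92bpm 3/4) — PASS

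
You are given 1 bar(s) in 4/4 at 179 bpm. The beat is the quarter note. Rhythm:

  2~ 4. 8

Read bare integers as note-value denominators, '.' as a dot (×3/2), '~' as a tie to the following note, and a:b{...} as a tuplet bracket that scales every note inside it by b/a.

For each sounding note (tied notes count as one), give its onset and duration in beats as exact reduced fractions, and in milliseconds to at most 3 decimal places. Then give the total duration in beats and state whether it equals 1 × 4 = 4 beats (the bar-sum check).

1) 0.0ms=0b +1173.184ms=7/2b
2) 1173.184ms=7/2b +167.598ms=1/2b
Σ=4b of 4 (179bpm 4/4) — PASS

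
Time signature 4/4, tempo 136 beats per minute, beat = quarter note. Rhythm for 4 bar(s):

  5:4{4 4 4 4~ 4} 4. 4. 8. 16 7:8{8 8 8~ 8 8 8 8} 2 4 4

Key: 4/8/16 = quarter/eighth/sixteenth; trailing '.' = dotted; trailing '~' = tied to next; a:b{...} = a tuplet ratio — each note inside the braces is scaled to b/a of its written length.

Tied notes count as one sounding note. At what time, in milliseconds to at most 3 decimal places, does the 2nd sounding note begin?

note 2 onset = 4/5b = 352.941ms

1. 0.0ms @ 0 + 352.941ms (4/5)
2. 352.941ms @ 4/5 + 352.941ms (4/5)
3. 705.882ms @ 8/5 + 352.941ms (4/5)
4. 1058.824ms @ 12/5 + 705.882ms (8/5)
5. 1764.706ms @ 4 + 661.765ms (3/2)
6. 2426.471ms @ 11/2 + 661.765ms (3/2)
7. 3088.235ms @ 7 + 330.882ms (3/4)
8. 3419.118ms @ 31/4 + 110.294ms (1/4)
9. 3529.412ms @ 8 + 252.101ms (4/7)
10. 3781.513ms @ 60/7 + 252.101ms (4/7)
11. 4033.613ms @ 64/7 + 504.202ms (8/7)
12. 4537.815ms @ 72/7 + 252.101ms (4/7)
13. 4789.916ms @ 76/7 + 252.101ms (4/7)
14. 5042.017ms @ 80/7 + 252.101ms (4/7)
15. 5294.118ms @ 12 + 882.353ms (2)
16. 6176.471ms @ 14 + 441.176ms (1)
17. 6617.647ms @ 15 + 441.176ms (1)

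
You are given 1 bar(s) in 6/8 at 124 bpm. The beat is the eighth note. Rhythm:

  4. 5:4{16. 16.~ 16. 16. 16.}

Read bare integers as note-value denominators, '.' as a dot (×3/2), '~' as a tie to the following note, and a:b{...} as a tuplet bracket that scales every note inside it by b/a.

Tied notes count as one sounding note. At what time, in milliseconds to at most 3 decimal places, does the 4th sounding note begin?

note 4 onset = 24/5b = 2322.581ms

1. 0.0ms @ 0 + 1451.613ms (3)
2. 1451.613ms @ 3 + 290.323ms (3/5)
3. 1741.935ms @ 18/5 + 580.645ms (6/5)
4. 2322.581ms @ 24/5 + 290.323ms (3/5)
5. 2612.903ms @ 27/5 + 290.323ms (3/5)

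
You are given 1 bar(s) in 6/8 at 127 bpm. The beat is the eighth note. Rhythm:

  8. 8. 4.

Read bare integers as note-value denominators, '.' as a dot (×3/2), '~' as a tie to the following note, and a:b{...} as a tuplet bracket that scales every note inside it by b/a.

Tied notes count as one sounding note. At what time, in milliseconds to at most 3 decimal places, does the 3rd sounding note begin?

1. 0.0ms @ 0 + 708.661ms (3/2)
2. 708.661ms @ 3/2 + 708.661ms (3/2)
3. 1417.323ms @ 3 + 1417.323ms (3)

note 3 onset = 3b = 1417.323ms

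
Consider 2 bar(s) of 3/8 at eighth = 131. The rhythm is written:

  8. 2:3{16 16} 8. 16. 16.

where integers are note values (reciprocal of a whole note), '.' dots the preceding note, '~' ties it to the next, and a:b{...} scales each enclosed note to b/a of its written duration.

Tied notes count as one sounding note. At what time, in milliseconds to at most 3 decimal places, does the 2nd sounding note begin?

1. 0.0ms @ 0 + 687.023ms (3/2)
2. 687.023ms @ 3/2 + 343.511ms (3/4)
3. 1030.534ms @ 9/4 + 343.511ms (3/4)
4. 1374.046ms @ 3 + 687.023ms (3/2)
5. 2061.069ms @ 9/2 + 343.511ms (3/4)
6. 2404.58ms @ 21/4 + 343.511ms (3/4)

note 2 onset = 3/2b = 687.023ms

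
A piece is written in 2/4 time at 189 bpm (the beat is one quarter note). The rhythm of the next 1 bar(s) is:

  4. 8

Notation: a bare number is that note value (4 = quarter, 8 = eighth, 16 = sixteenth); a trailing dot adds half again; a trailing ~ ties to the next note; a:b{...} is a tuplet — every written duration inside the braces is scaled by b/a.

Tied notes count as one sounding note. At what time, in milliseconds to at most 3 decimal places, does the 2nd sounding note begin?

note 2 onset = 3/2b = 476.19ms

1. 0.0ms @ 0 + 476.19ms (3/2)
2. 476.19ms @ 3/2 + 158.73ms (1/2)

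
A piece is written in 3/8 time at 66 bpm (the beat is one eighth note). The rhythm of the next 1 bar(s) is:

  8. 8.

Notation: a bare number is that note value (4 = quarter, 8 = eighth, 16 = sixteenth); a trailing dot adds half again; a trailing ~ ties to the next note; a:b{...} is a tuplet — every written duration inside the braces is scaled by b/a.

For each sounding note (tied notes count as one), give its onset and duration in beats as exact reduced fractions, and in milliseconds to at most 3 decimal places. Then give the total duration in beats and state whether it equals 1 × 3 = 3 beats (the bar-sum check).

1) 0.0ms=0b +1363.636ms=3/2b
2) 1363.636ms=3/2b +1363.636ms=3/2b
Σ=3b of 3 (66bpm 3/8) — PASS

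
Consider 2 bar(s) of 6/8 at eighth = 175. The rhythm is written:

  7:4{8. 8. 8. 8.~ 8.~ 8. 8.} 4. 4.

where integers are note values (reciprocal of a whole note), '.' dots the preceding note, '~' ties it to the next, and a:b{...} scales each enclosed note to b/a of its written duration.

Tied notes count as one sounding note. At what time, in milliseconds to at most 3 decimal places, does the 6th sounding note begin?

note 6 onset = 6b = 2057.143ms

1. 0.0ms @ 0 + 293.878ms (6/7)
2. 293.878ms @ 6/7 + 293.878ms (6/7)
3. 587.755ms @ 12/7 + 293.878ms (6/7)
4. 881.633ms @ 18/7 + 881.633ms (18/7)
5. 1763.265ms @ 36/7 + 293.878ms (6/7)
6. 2057.143ms @ 6 + 1028.571ms (3)
7. 3085.714ms @ 9 + 1028.571ms (3)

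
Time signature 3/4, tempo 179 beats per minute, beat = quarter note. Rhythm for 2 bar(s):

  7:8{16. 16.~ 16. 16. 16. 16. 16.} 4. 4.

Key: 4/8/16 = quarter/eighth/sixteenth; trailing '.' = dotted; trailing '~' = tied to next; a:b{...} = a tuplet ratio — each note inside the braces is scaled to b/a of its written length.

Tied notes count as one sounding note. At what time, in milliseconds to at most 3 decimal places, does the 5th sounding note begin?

1. 0.0ms @ 0 + 143.655ms (3/7)
2. 143.655ms @ 3/7 + 287.31ms (6/7)
3. 430.966ms @ 9/7 + 143.655ms (3/7)
4. 574.621ms @ 12/7 + 143.655ms (3/7)
5. 718.276ms @ 15/7 + 143.655ms (3/7)
6. 861.931ms @ 18/7 + 143.655ms (3/7)
7. 1005.587ms @ 3 + 502.793ms (3/2)
8. 1508.38ms @ 9/2 + 502.793ms (3/2)

note 5 onset = 15/7b = 718.276ms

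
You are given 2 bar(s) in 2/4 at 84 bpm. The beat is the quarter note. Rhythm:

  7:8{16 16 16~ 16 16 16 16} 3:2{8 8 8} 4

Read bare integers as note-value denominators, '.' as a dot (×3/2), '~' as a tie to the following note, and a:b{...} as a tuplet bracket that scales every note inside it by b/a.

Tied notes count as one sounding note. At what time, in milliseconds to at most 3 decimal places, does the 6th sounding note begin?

1. 0.0ms @ 0 + 204.082ms (2/7)
2. 204.082ms @ 2/7 + 204.082ms (2/7)
3. 408.163ms @ 4/7 + 408.163ms (4/7)
4. 816.327ms @ 8/7 + 204.082ms (2/7)
5. 1020.408ms @ 10/7 + 204.082ms (2/7)
6. 1224.49ms @ 12/7 + 204.082ms (2/7)
7. 1428.571ms @ 2 + 238.095ms (1/3)
8. 1666.667ms @ 7/3 + 238.095ms (1/3)
9. 1904.762ms @ 8/3 + 238.095ms (1/3)
10. 2142.857ms @ 3 + 714.286ms (1)

note 6 onset = 12/7b = 1224.49ms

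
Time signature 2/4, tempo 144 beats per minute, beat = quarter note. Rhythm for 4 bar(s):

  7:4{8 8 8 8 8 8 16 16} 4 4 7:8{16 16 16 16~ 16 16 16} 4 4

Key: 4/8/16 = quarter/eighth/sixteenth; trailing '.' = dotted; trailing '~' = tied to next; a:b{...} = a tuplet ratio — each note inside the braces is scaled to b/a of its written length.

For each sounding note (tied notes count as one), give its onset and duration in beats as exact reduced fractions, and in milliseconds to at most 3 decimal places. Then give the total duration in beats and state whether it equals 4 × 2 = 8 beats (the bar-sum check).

1) 0.0ms=0b +119.048ms=2/7b
2) 119.048ms=2/7b +119.048ms=2/7b
3) 238.095ms=4/7b +119.048ms=2/7b
4) 357.143ms=6/7b +119.048ms=2/7b
5) 476.19ms=8/7b +119.048ms=2/7b
6) 595.238ms=10/7b +119.048ms=2/7b
7) 714.286ms=12/7b +59.524ms=1/7b
8) 773.81ms=13/7b +59.524ms=1/7b
9) 833.333ms=2b +416.667ms=1b
10) 1250.0ms=3b +416.667ms=1b
11) 1666.667ms=4b +119.048ms=2/7b
12) 1785.714ms=30/7b +119.048ms=2/7b
13) 1904.762ms=32/7b +119.048ms=2/7b
14) 2023.81ms=34/7b +238.095ms=4/7b
15) 2261.905ms=38/7b +119.048ms=2/7b
16) 2380.952ms=40/7b +119.048ms=2/7b
17) 2500.0ms=6b +416.667ms=1b
18) 2916.667ms=7b +416.667ms=1b
Σ=8b of 8 (144bpm 2/4) — PASS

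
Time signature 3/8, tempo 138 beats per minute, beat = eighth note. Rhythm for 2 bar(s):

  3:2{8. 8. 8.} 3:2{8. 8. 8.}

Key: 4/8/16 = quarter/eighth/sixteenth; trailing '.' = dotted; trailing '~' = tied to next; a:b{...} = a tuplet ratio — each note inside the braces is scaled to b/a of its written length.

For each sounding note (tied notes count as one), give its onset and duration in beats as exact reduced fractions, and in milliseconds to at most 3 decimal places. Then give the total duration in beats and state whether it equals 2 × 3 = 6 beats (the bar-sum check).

1) 0.0ms=0b +434.783ms=1b
2) 434.783ms=1b +434.783ms=1b
3) 869.565ms=2b +434.783ms=1b
4) 1304.348ms=3b +434.783ms=1b
5) 1739.13ms=4b +434.783ms=1b
6) 2173.913ms=5b +434.783ms=1b
Σ=6b of 6 (138bpm 3/8) — PASS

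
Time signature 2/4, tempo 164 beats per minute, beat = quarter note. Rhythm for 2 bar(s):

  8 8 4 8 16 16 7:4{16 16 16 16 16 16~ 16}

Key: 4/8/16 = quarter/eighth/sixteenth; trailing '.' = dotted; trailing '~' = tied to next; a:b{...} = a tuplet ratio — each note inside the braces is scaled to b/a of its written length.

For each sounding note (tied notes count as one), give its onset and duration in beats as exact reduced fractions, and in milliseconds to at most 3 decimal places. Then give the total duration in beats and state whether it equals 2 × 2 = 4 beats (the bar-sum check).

1) 0.0ms=0b +182.927ms=1/2b
2) 182.927ms=1/2b +182.927ms=1/2b
3) 365.854ms=1b +365.854ms=1b
4) 731.707ms=2b +182.927ms=1/2b
5) 914.634ms=5/2b +91.463ms=1/4b
6) 1006.098ms=11/4b +91.463ms=1/4b
7) 1097.561ms=3b +52.265ms=1/7b
8) 1149.826ms=22/7b +52.265ms=1/7b
9) 1202.091ms=23/7b +52.265ms=1/7b
10) 1254.355ms=24/7b +52.265ms=1/7b
11) 1306.62ms=25/7b +52.265ms=1/7b
12) 1358.885ms=26/7b +104.53ms=2/7b
Σ=4b of 4 (164bpm 2/4) — PASS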